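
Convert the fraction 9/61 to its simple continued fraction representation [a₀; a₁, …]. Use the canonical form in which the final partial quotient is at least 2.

9 ÷ 61 → quotient 0, remainder 9
61 ÷ 9 → quotient 6, remainder 7
9 ÷ 7 → quotient 1, remainder 2
7 ÷ 2 → quotient 3, remainder 1
2 ÷ 1 → quotient 2, remainder 0

[0; 6, 1, 3, 2]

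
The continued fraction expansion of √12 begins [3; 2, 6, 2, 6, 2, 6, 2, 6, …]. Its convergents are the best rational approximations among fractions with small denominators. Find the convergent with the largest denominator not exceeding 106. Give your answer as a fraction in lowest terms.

a_0 = 3: 3/1  (≤ bound)
a_1 = 2: 7/2  (≤ bound)
a_2 = 6: 45/13  (≤ bound)
a_3 = 2: 97/28  (≤ bound)
a_4 = 6: 627/181  (> 106, stop)

97/28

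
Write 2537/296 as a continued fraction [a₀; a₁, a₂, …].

[8; 1, 1, 3, 42]

2537 = 8·296 + 169, so a_0 = 8
296 = 1·169 + 127, so a_1 = 1
169 = 1·127 + 42, so a_2 = 1
127 = 3·42 + 1, so a_3 = 3
42 = 42·1 + 0, so a_4 = 42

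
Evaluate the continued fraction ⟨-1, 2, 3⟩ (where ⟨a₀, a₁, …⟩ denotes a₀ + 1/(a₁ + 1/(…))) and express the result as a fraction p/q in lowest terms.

-4/7

Use the convergent recurrence hₖ = aₖ·hₖ₋₁ + hₖ₋₂ (and likewise for the denominators kₖ):
a_0 = -1: -1/1
a_1 = 2: -1/2
a_2 = 3: -4/7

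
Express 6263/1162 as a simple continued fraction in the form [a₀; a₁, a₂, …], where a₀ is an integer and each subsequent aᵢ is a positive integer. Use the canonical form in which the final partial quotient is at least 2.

Repeatedly divide and take the remainder:
6263 ÷ 1162 → quotient 5, remainder 453
1162 ÷ 453 → quotient 2, remainder 256
453 ÷ 256 → quotient 1, remainder 197
256 ÷ 197 → quotient 1, remainder 59
197 ÷ 59 → quotient 3, remainder 20
59 ÷ 20 → quotient 2, remainder 19
20 ÷ 19 → quotient 1, remainder 1
19 ÷ 1 → quotient 19, remainder 0

[5; 2, 1, 1, 3, 2, 1, 19]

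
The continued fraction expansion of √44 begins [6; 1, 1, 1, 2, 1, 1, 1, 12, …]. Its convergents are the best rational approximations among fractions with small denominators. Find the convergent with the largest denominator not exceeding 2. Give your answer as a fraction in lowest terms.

a_0 = 6: 6/1  (≤ bound)
a_1 = 1: 7/1  (≤ bound)
a_2 = 1: 13/2  (≤ bound)
a_3 = 1: 20/3  (> 2, stop)

13/2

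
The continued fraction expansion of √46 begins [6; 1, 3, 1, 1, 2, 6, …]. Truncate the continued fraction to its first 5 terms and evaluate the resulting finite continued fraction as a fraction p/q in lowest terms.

a_0 = 6: 6/1
a_1 = 1: 7/1
a_2 = 3: 27/4
a_3 = 1: 34/5
a_4 = 1: 61/9

61/9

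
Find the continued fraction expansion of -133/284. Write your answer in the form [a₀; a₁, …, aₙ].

[-1; 1, 1, 7, 2, 1, 1, 3]

-133 = -1·284 + 151, so a_0 = -1
284 = 1·151 + 133, so a_1 = 1
151 = 1·133 + 18, so a_2 = 1
133 = 7·18 + 7, so a_3 = 7
18 = 2·7 + 4, so a_4 = 2
7 = 1·4 + 3, so a_5 = 1
4 = 1·3 + 1, so a_6 = 1
3 = 3·1 + 0, so a_7 = 3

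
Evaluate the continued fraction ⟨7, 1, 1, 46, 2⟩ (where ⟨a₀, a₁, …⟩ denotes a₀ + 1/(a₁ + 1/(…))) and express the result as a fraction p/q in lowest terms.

a_0 = 7: 7/1
a_1 = 1: 8/1
a_2 = 1: 15/2
a_3 = 46: 698/93
a_4 = 2: 1411/188

1411/188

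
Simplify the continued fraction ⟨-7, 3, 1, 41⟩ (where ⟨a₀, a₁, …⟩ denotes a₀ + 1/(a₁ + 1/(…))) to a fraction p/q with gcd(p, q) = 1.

Starting at the tail and folding back:
Start with 41.
1 + 1/(41/1) = 1 + 1/41 = 42/41
3 + 1/(42/41) = 3 + 41/42 = 167/42
-7 + 1/(167/42) = -7 + 42/167 = -1127/167

-1127/167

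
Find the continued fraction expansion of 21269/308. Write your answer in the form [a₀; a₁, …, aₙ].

[69; 18, 8, 2]

Repeatedly divide and take the remainder:
⌊21269/308⌋ = 69, remainder 17
⌊308/17⌋ = 18, remainder 2
⌊17/2⌋ = 8, remainder 1
⌊2/1⌋ = 2, remainder 0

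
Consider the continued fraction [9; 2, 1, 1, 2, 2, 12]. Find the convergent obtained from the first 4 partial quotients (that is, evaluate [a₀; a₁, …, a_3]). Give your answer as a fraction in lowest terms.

47/5

a_0 = 9: 9/1
a_1 = 2: 19/2
a_2 = 1: 28/3
a_3 = 1: 47/5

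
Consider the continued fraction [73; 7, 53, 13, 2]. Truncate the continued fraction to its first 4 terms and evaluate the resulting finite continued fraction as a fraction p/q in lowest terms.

354229/4843

Compute successive convergents:
a_0 = 73: 73/1
a_1 = 7: 512/7
a_2 = 53: 27209/372
a_3 = 13: 354229/4843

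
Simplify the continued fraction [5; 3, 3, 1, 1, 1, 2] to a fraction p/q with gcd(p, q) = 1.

504/95

a_0 = 5: 5/1
a_1 = 3: 16/3
a_2 = 3: 53/10
a_3 = 1: 69/13
a_4 = 1: 122/23
a_5 = 1: 191/36
a_6 = 2: 504/95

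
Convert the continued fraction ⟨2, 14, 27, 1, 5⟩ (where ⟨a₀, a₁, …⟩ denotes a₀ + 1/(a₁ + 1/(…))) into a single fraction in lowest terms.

Collapse the nested fraction from the inside out:
Start with 5.
1 + 1/(5/1) = 1 + 1/5 = 6/5
27 + 1/(6/5) = 27 + 5/6 = 167/6
14 + 1/(167/6) = 14 + 6/167 = 2344/167
2 + 1/(2344/167) = 2 + 167/2344 = 4855/2344

4855/2344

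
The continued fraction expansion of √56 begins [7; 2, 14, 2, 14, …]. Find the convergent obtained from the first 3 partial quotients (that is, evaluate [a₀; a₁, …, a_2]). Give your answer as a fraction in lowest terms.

217/29

Use the convergent recurrence hₖ = aₖ·hₖ₋₁ + hₖ₋₂ (and likewise for the denominators kₖ):
a_0 = 7: 7/1
a_1 = 2: 15/2
a_2 = 14: 217/29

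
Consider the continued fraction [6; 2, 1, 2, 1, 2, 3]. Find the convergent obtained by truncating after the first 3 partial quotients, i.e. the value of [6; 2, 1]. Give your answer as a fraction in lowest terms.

Collapse the nested fraction from the inside out:
Start with 1.
2 + 1/(1/1) = 2 + 1/1 = 3/1
6 + 1/(3/1) = 6 + 1/3 = 19/3

19/3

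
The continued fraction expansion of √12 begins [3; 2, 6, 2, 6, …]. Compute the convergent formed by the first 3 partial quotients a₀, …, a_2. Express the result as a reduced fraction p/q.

45/13

Start with 6.
2 + 1/(6/1) = 2 + 1/6 = 13/6
3 + 1/(13/6) = 3 + 6/13 = 45/13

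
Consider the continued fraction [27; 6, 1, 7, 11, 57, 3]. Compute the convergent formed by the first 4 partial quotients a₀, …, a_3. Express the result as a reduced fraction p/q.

1493/55

Work from the innermost term outward:
Start with 7.
1 + 1/(7/1) = 1 + 1/7 = 8/7
6 + 1/(8/7) = 6 + 7/8 = 55/8
27 + 1/(55/8) = 27 + 8/55 = 1493/55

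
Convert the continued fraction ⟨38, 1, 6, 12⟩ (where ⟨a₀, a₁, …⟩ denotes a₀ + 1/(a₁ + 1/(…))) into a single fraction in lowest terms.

3303/85

a_0 = 38: 38/1
a_1 = 1: 39/1
a_2 = 6: 272/7
a_3 = 12: 3303/85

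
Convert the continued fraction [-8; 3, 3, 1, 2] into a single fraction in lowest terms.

Starting at the tail and folding back:
Start with 2.
1 + 1/(2/1) = 1 + 1/2 = 3/2
3 + 1/(3/2) = 3 + 2/3 = 11/3
3 + 1/(11/3) = 3 + 3/11 = 36/11
-8 + 1/(36/11) = -8 + 11/36 = -277/36

-277/36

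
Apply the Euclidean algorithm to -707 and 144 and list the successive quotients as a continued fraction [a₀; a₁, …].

[-5; 11, 13]

Run the Euclidean algorithm, recording each quotient:
-707 ÷ 144 → quotient -5, remainder 13
144 ÷ 13 → quotient 11, remainder 1
13 ÷ 1 → quotient 13, remainder 0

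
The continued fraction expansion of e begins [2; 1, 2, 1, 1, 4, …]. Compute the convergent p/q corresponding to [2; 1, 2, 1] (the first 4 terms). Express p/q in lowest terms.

11/4

Build up convergents one term at a time:
a_0 = 2: 2/1
a_1 = 1: 3/1
a_2 = 2: 8/3
a_3 = 1: 11/4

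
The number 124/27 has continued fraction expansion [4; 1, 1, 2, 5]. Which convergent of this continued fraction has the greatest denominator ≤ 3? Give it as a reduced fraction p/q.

9/2

List convergents until the denominator exceeds the bound:
a_0 = 4: 4/1  (≤ bound)
a_1 = 1: 5/1  (≤ bound)
a_2 = 1: 9/2  (≤ bound)
a_3 = 2: 23/5  (> 3, stop)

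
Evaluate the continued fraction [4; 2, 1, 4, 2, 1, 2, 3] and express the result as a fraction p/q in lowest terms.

1777/408

Use the convergent recurrence hₖ = aₖ·hₖ₋₁ + hₖ₋₂ (and likewise for the denominators kₖ):
a_0 = 4: 4/1
a_1 = 2: 9/2
a_2 = 1: 13/3
a_3 = 4: 61/14
a_4 = 2: 135/31
a_5 = 1: 196/45
a_6 = 2: 527/121
a_7 = 3: 1777/408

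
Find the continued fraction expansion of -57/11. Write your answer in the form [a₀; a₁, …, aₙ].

Repeatedly divide and take the remainder:
-57 = -6·11 + 9, so a_0 = -6
11 = 1·9 + 2, so a_1 = 1
9 = 4·2 + 1, so a_2 = 4
2 = 2·1 + 0, so a_3 = 2

[-6; 1, 4, 2]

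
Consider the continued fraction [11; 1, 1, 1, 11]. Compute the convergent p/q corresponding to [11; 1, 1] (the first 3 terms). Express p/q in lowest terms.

23/2

Start with 1.
1 + 1/(1/1) = 1 + 1/1 = 2/1
11 + 1/(2/1) = 11 + 1/2 = 23/2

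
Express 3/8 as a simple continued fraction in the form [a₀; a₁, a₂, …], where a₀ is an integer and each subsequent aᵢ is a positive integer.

3 = 0·8 + 3, so a_0 = 0
8 = 2·3 + 2, so a_1 = 2
3 = 1·2 + 1, so a_2 = 1
2 = 2·1 + 0, so a_3 = 2

[0; 2, 1, 2]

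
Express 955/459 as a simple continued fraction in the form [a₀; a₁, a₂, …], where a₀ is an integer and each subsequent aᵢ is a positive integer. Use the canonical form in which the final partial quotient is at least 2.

[2; 12, 2, 2, 7]

955 = 2·459 + 37, so a_0 = 2
459 = 12·37 + 15, so a_1 = 12
37 = 2·15 + 7, so a_2 = 2
15 = 2·7 + 1, so a_3 = 2
7 = 7·1 + 0, so a_4 = 7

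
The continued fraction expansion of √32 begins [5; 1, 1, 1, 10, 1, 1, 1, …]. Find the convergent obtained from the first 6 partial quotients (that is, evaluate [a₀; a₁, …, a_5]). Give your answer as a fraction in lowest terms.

198/35

Start with 1.
10 + 1/(1/1) = 10 + 1/1 = 11/1
1 + 1/(11/1) = 1 + 1/11 = 12/11
1 + 1/(12/11) = 1 + 11/12 = 23/12
1 + 1/(23/12) = 1 + 12/23 = 35/23
5 + 1/(35/23) = 5 + 23/35 = 198/35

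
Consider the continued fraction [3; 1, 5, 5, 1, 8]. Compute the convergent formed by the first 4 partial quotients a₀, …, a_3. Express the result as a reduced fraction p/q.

a_0 = 3: 3/1
a_1 = 1: 4/1
a_2 = 5: 23/6
a_3 = 5: 119/31

119/31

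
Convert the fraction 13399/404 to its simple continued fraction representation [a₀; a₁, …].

[33; 6, 33, 2]

⌊13399/404⌋ = 33, remainder 67
⌊404/67⌋ = 6, remainder 2
⌊67/2⌋ = 33, remainder 1
⌊2/1⌋ = 2, remainder 0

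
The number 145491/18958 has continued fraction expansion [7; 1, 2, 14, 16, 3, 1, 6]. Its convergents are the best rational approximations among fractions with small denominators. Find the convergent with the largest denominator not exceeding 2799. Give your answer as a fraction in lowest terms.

a_0 = 7: 7/1  (≤ bound)
a_1 = 1: 8/1  (≤ bound)
a_2 = 2: 23/3  (≤ bound)
a_3 = 14: 330/43  (≤ bound)
a_4 = 16: 5303/691  (≤ bound)
a_5 = 3: 16239/2116  (≤ bound)
a_6 = 1: 21542/2807  (> 2799, stop)

16239/2116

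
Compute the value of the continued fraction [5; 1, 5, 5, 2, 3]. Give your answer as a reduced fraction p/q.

1372/235

Use the convergent recurrence hₖ = aₖ·hₖ₋₁ + hₖ₋₂ (and likewise for the denominators kₖ):
a_0 = 5: 5/1
a_1 = 1: 6/1
a_2 = 5: 35/6
a_3 = 5: 181/31
a_4 = 2: 397/68
a_5 = 3: 1372/235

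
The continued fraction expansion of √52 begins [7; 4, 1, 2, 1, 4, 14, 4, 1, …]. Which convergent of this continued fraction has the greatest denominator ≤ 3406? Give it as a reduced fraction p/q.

9223/1279

List convergents until the denominator exceeds the bound:
a_0 = 7: 7/1  (≤ bound)
a_1 = 4: 29/4  (≤ bound)
a_2 = 1: 36/5  (≤ bound)
a_3 = 2: 101/14  (≤ bound)
a_4 = 1: 137/19  (≤ bound)
a_5 = 4: 649/90  (≤ bound)
a_6 = 14: 9223/1279  (≤ bound)
a_7 = 4: 37541/5206  (> 3406, stop)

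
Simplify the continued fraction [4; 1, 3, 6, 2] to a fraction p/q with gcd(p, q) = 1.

a_0 = 4: 4/1
a_1 = 1: 5/1
a_2 = 3: 19/4
a_3 = 6: 119/25
a_4 = 2: 257/54

257/54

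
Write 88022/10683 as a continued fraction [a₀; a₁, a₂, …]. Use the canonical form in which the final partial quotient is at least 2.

Run the Euclidean algorithm, recording each quotient:
88022 ÷ 10683 → quotient 8, remainder 2558
10683 ÷ 2558 → quotient 4, remainder 451
2558 ÷ 451 → quotient 5, remainder 303
451 ÷ 303 → quotient 1, remainder 148
303 ÷ 148 → quotient 2, remainder 7
148 ÷ 7 → quotient 21, remainder 1
7 ÷ 1 → quotient 7, remainder 0

[8; 4, 5, 1, 2, 21, 7]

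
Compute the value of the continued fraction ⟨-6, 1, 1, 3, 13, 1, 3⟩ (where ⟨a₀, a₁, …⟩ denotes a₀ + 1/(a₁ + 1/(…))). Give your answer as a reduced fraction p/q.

-2134/393

a_0 = -6: -6/1
a_1 = 1: -5/1
a_2 = 1: -11/2
a_3 = 3: -38/7
a_4 = 13: -505/93
a_5 = 1: -543/100
a_6 = 3: -2134/393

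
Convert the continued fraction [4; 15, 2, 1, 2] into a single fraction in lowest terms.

Start with 2.
1 + 1/(2/1) = 1 + 1/2 = 3/2
2 + 1/(3/2) = 2 + 2/3 = 8/3
15 + 1/(8/3) = 15 + 3/8 = 123/8
4 + 1/(123/8) = 4 + 8/123 = 500/123

500/123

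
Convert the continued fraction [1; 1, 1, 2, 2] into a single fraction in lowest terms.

19/12

Start with 2.
2 + 1/(2/1) = 2 + 1/2 = 5/2
1 + 1/(5/2) = 1 + 2/5 = 7/5
1 + 1/(7/5) = 1 + 5/7 = 12/7
1 + 1/(12/7) = 1 + 7/12 = 19/12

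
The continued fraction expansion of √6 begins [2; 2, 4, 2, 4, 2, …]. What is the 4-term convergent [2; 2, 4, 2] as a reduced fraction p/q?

Collapse the nested fraction from the inside out:
Start with 2.
4 + 1/(2/1) = 4 + 1/2 = 9/2
2 + 1/(9/2) = 2 + 2/9 = 20/9
2 + 1/(20/9) = 2 + 9/20 = 49/20

49/20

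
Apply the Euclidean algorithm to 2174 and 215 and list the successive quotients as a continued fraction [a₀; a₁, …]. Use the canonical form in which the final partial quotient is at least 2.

[10; 8, 1, 23]

Apply division with remainder until the remainder is 0:
2174 = 10·215 + 24, so a_0 = 10
215 = 8·24 + 23, so a_1 = 8
24 = 1·23 + 1, so a_2 = 1
23 = 23·1 + 0, so a_3 = 23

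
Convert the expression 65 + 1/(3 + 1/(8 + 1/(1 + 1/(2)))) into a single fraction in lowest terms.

Starting at the tail and folding back:
Start with 2.
1 + 1/(2/1) = 1 + 1/2 = 3/2
8 + 1/(3/2) = 8 + 2/3 = 26/3
3 + 1/(26/3) = 3 + 3/26 = 81/26
65 + 1/(81/26) = 65 + 26/81 = 5291/81

5291/81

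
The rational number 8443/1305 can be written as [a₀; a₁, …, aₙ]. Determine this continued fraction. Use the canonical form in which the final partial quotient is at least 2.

[6; 2, 7, 1, 3, 6, 3]

Repeatedly divide and take the remainder:
8443 ÷ 1305 → quotient 6, remainder 613
1305 ÷ 613 → quotient 2, remainder 79
613 ÷ 79 → quotient 7, remainder 60
79 ÷ 60 → quotient 1, remainder 19
60 ÷ 19 → quotient 3, remainder 3
19 ÷ 3 → quotient 6, remainder 1
3 ÷ 1 → quotient 3, remainder 0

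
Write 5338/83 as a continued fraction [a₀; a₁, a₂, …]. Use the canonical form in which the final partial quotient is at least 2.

Apply division with remainder until the remainder is 0:
⌊5338/83⌋ = 64, remainder 26
⌊83/26⌋ = 3, remainder 5
⌊26/5⌋ = 5, remainder 1
⌊5/1⌋ = 5, remainder 0

[64; 3, 5, 5]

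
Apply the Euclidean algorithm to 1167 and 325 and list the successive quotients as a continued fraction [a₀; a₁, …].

[3; 1, 1, 2, 3, 1, 14]

⌊1167/325⌋ = 3, remainder 192
⌊325/192⌋ = 1, remainder 133
⌊192/133⌋ = 1, remainder 59
⌊133/59⌋ = 2, remainder 15
⌊59/15⌋ = 3, remainder 14
⌊15/14⌋ = 1, remainder 1
⌊14/1⌋ = 14, remainder 0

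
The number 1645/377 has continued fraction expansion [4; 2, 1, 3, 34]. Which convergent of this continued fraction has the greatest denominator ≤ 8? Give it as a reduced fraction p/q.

13/3

List convergents until the denominator exceeds the bound:
a_0 = 4: 4/1  (≤ bound)
a_1 = 2: 9/2  (≤ bound)
a_2 = 1: 13/3  (≤ bound)
a_3 = 3: 48/11  (> 8, stop)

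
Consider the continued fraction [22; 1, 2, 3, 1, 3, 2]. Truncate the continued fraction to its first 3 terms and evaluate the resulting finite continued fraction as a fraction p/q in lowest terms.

68/3

Starting at the tail and folding back:
Start with 2.
1 + 1/(2/1) = 1 + 1/2 = 3/2
22 + 1/(3/2) = 22 + 2/3 = 68/3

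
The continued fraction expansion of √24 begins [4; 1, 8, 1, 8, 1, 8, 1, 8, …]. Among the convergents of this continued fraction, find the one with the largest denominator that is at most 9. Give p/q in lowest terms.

a_0 = 4: 4/1  (≤ bound)
a_1 = 1: 5/1  (≤ bound)
a_2 = 8: 44/9  (≤ bound)
a_3 = 1: 49/10  (> 9, stop)

44/9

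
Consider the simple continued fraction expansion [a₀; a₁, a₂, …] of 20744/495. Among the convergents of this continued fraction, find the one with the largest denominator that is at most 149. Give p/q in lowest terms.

a_0 = 41: 41/1  (≤ bound)
a_1 = 1: 42/1  (≤ bound)
a_2 = 9: 419/10  (≤ bound)
a_3 = 1: 461/11  (≤ bound)
a_4 = 3: 1802/43  (≤ bound)
a_5 = 5: 9471/226  (> 149, stop)

1802/43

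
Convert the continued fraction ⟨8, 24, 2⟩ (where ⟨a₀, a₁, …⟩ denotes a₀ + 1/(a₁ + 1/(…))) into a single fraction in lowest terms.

Starting at the tail and folding back:
Start with 2.
24 + 1/(2/1) = 24 + 1/2 = 49/2
8 + 1/(49/2) = 8 + 2/49 = 394/49

394/49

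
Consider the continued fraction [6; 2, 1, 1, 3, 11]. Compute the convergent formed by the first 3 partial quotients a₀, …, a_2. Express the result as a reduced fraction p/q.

19/3

Start with 1.
2 + 1/(1/1) = 2 + 1/1 = 3/1
6 + 1/(3/1) = 6 + 1/3 = 19/3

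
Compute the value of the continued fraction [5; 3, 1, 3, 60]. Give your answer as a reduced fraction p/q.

4761/904

Build up convergents one term at a time:
a_0 = 5: 5/1
a_1 = 3: 16/3
a_2 = 1: 21/4
a_3 = 3: 79/15
a_4 = 60: 4761/904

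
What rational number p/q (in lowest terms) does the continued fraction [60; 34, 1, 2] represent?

Use the convergent recurrence hₖ = aₖ·hₖ₋₁ + hₖ₋₂ (and likewise for the denominators kₖ):
a_0 = 60: 60/1
a_1 = 34: 2041/34
a_2 = 1: 2101/35
a_3 = 2: 6243/104

6243/104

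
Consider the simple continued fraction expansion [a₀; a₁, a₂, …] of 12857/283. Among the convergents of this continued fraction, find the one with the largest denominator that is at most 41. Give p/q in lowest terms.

318/7

List convergents until the denominator exceeds the bound:
a_0 = 45: 45/1  (≤ bound)
a_1 = 2: 91/2  (≤ bound)
a_2 = 3: 318/7  (≤ bound)
a_3 = 7: 2317/51  (> 41, stop)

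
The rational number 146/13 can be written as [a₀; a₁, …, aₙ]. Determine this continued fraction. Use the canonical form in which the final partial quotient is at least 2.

Run the Euclidean algorithm, recording each quotient:
⌊146/13⌋ = 11, remainder 3
⌊13/3⌋ = 4, remainder 1
⌊3/1⌋ = 3, remainder 0

[11; 4, 3]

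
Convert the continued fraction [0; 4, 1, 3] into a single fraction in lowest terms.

4/19

Build up convergents one term at a time:
a_0 = 0: 0/1
a_1 = 4: 1/4
a_2 = 1: 1/5
a_3 = 3: 4/19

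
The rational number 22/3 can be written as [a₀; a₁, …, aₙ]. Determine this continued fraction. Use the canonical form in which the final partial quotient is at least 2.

Run the Euclidean algorithm, recording each quotient:
22 = 7·3 + 1, so a_0 = 7
3 = 3·1 + 0, so a_1 = 3

[7; 3]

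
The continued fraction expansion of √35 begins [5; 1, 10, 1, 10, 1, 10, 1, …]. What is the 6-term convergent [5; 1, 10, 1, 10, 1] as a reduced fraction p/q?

Build up convergents one term at a time:
a_0 = 5: 5/1
a_1 = 1: 6/1
a_2 = 10: 65/11
a_3 = 1: 71/12
a_4 = 10: 775/131
a_5 = 1: 846/143

846/143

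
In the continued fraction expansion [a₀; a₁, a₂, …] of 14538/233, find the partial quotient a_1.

2

Repeatedly divide and take the remainder:
14538 ÷ 233 → quotient 62, remainder 92
233 ÷ 92 → quotient 2, remainder 49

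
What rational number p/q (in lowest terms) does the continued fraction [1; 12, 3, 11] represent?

453/419

Collapse the nested fraction from the inside out:
Start with 11.
3 + 1/(11/1) = 3 + 1/11 = 34/11
12 + 1/(34/11) = 12 + 11/34 = 419/34
1 + 1/(419/34) = 1 + 34/419 = 453/419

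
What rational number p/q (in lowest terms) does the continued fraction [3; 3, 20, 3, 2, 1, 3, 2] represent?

a_0 = 3: 3/1
a_1 = 3: 10/3
a_2 = 20: 203/61
a_3 = 3: 619/186
a_4 = 2: 1441/433
a_5 = 1: 2060/619
a_6 = 3: 7621/2290
a_7 = 2: 17302/5199

17302/5199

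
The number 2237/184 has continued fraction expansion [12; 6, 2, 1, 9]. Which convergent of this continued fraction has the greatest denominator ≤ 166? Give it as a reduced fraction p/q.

231/19

a_0 = 12: 12/1  (≤ bound)
a_1 = 6: 73/6  (≤ bound)
a_2 = 2: 158/13  (≤ bound)
a_3 = 1: 231/19  (≤ bound)
a_4 = 9: 2237/184  (> 166, stop)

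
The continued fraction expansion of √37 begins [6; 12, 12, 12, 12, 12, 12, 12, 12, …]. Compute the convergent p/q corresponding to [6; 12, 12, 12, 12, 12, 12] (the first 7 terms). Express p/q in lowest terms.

Compute successive convergents:
a_0 = 6: 6/1
a_1 = 12: 73/12
a_2 = 12: 882/145
a_3 = 12: 10657/1752
a_4 = 12: 128766/21169
a_5 = 12: 1555849/255780
a_6 = 12: 18798954/3090529

18798954/3090529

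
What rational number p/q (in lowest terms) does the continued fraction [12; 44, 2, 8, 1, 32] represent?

a_0 = 12: 12/1
a_1 = 44: 529/44
a_2 = 2: 1070/89
a_3 = 8: 9089/756
a_4 = 1: 10159/845
a_5 = 32: 334177/27796

334177/27796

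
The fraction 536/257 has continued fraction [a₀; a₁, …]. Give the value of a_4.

⌊536/257⌋ = 2, remainder 22
⌊257/22⌋ = 11, remainder 15
⌊22/15⌋ = 1, remainder 7
⌊15/7⌋ = 2, remainder 1
⌊7/1⌋ = 7, remainder 0

7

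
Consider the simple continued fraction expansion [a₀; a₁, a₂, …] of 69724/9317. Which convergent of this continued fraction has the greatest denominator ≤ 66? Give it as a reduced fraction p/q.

List convergents until the denominator exceeds the bound:
a_0 = 7: 7/1  (≤ bound)
a_1 = 2: 15/2  (≤ bound)
a_2 = 14: 217/29  (≤ bound)
a_3 = 1: 232/31  (≤ bound)
a_4 = 2: 681/91  (> 66, stop)

232/31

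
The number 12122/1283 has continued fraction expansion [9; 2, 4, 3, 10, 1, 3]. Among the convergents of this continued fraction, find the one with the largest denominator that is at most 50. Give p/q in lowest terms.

274/29

a_0 = 9: 9/1  (≤ bound)
a_1 = 2: 19/2  (≤ bound)
a_2 = 4: 85/9  (≤ bound)
a_3 = 3: 274/29  (≤ bound)
a_4 = 10: 2825/299  (> 50, stop)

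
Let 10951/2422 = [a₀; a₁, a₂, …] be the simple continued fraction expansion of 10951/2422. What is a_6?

10951 = 4·2422 + 1263, so a_0 = 4
2422 = 1·1263 + 1159, so a_1 = 1
1263 = 1·1159 + 104, so a_2 = 1
1159 = 11·104 + 15, so a_3 = 11
104 = 6·15 + 14, so a_4 = 6
15 = 1·14 + 1, so a_5 = 1
14 = 14·1 + 0, so a_6 = 14

14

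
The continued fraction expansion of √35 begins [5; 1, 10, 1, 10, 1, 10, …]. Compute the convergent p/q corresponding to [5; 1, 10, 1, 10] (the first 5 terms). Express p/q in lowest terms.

775/131

a_0 = 5: 5/1
a_1 = 1: 6/1
a_2 = 10: 65/11
a_3 = 1: 71/12
a_4 = 10: 775/131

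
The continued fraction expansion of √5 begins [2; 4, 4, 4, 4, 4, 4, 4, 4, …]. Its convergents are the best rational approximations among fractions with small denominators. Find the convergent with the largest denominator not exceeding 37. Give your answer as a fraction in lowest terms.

38/17

a_0 = 2: 2/1  (≤ bound)
a_1 = 4: 9/4  (≤ bound)
a_2 = 4: 38/17  (≤ bound)
a_3 = 4: 161/72  (> 37, stop)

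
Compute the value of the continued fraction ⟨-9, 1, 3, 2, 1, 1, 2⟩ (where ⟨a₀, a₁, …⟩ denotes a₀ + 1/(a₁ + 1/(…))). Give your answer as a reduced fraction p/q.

a_0 = -9: -9/1
a_1 = 1: -8/1
a_2 = 3: -33/4
a_3 = 2: -74/9
a_4 = 1: -107/13
a_5 = 1: -181/22
a_6 = 2: -469/57

-469/57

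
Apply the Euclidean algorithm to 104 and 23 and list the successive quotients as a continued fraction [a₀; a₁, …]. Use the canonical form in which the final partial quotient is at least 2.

104 = 4·23 + 12, so a_0 = 4
23 = 1·12 + 11, so a_1 = 1
12 = 1·11 + 1, so a_2 = 1
11 = 11·1 + 0, so a_3 = 11

[4; 1, 1, 11]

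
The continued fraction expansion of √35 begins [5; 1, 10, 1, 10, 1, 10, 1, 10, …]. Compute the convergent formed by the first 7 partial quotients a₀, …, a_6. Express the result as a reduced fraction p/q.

a_0 = 5: 5/1
a_1 = 1: 6/1
a_2 = 10: 65/11
a_3 = 1: 71/12
a_4 = 10: 775/131
a_5 = 1: 846/143
a_6 = 10: 9235/1561

9235/1561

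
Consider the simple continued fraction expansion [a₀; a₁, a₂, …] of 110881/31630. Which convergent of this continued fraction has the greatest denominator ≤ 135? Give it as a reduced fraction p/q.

a_0 = 3: 3/1  (≤ bound)
a_1 = 1: 4/1  (≤ bound)
a_2 = 1: 7/2  (≤ bound)
a_3 = 44: 312/89  (≤ bound)
a_4 = 2: 631/180  (> 135, stop)

312/89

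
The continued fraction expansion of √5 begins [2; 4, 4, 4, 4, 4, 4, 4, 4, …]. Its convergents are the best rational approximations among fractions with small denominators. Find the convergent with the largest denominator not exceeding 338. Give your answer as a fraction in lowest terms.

List convergents until the denominator exceeds the bound:
a_0 = 2: 2/1  (≤ bound)
a_1 = 4: 9/4  (≤ bound)
a_2 = 4: 38/17  (≤ bound)
a_3 = 4: 161/72  (≤ bound)
a_4 = 4: 682/305  (≤ bound)
a_5 = 4: 2889/1292  (> 338, stop)

682/305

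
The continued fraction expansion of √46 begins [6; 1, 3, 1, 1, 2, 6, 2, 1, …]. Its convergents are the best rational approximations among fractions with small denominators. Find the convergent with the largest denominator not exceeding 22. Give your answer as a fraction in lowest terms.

61/9

List convergents until the denominator exceeds the bound:
a_0 = 6: 6/1  (≤ bound)
a_1 = 1: 7/1  (≤ bound)
a_2 = 3: 27/4  (≤ bound)
a_3 = 1: 34/5  (≤ bound)
a_4 = 1: 61/9  (≤ bound)
a_5 = 2: 156/23  (> 22, stop)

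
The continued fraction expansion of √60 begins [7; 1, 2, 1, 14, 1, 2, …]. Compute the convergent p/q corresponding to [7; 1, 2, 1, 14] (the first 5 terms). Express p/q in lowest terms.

Collapse the nested fraction from the inside out:
Start with 14.
1 + 1/(14/1) = 1 + 1/14 = 15/14
2 + 1/(15/14) = 2 + 14/15 = 44/15
1 + 1/(44/15) = 1 + 15/44 = 59/44
7 + 1/(59/44) = 7 + 44/59 = 457/59

457/59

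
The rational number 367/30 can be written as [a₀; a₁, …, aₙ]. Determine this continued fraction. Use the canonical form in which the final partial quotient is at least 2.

[12; 4, 3, 2]

367 = 12·30 + 7, so a_0 = 12
30 = 4·7 + 2, so a_1 = 4
7 = 3·2 + 1, so a_2 = 3
2 = 2·1 + 0, so a_3 = 2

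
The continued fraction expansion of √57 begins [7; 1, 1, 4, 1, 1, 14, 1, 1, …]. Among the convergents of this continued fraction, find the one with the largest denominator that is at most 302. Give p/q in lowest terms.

2197/291

a_0 = 7: 7/1  (≤ bound)
a_1 = 1: 8/1  (≤ bound)
a_2 = 1: 15/2  (≤ bound)
a_3 = 4: 68/9  (≤ bound)
a_4 = 1: 83/11  (≤ bound)
a_5 = 1: 151/20  (≤ bound)
a_6 = 14: 2197/291  (≤ bound)
a_7 = 1: 2348/311  (> 302, stop)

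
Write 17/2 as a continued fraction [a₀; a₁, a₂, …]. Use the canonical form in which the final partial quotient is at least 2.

17 = 8·2 + 1, so a_0 = 8
2 = 2·1 + 0, so a_1 = 2

[8; 2]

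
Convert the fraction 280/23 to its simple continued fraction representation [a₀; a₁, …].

[12; 5, 1, 3]

280 = 12·23 + 4, so a_0 = 12
23 = 5·4 + 3, so a_1 = 5
4 = 1·3 + 1, so a_2 = 1
3 = 3·1 + 0, so a_3 = 3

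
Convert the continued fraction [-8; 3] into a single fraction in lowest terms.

-23/3

a_0 = -8: -8/1
a_1 = 3: -23/3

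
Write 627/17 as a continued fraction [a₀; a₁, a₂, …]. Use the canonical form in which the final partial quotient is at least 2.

[36; 1, 7, 2]

⌊627/17⌋ = 36, remainder 15
⌊17/15⌋ = 1, remainder 2
⌊15/2⌋ = 7, remainder 1
⌊2/1⌋ = 2, remainder 0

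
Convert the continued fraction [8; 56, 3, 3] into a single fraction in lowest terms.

Work from the innermost term outward:
Start with 3.
3 + 1/(3/1) = 3 + 1/3 = 10/3
56 + 1/(10/3) = 56 + 3/10 = 563/10
8 + 1/(563/10) = 8 + 10/563 = 4514/563

4514/563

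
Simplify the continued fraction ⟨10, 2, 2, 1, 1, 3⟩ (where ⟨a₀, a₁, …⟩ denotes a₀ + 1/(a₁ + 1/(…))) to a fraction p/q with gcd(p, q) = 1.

448/43

Start with 3.
1 + 1/(3/1) = 1 + 1/3 = 4/3
1 + 1/(4/3) = 1 + 3/4 = 7/4
2 + 1/(7/4) = 2 + 4/7 = 18/7
2 + 1/(18/7) = 2 + 7/18 = 43/18
10 + 1/(43/18) = 10 + 18/43 = 448/43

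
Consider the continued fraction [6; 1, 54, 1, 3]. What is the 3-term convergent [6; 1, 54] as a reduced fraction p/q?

a_0 = 6: 6/1
a_1 = 1: 7/1
a_2 = 54: 384/55

384/55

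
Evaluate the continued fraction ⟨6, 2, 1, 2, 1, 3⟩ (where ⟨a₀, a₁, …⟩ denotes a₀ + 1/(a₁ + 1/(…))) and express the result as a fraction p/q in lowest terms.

a_0 = 6: 6/1
a_1 = 2: 13/2
a_2 = 1: 19/3
a_3 = 2: 51/8
a_4 = 1: 70/11
a_5 = 3: 261/41

261/41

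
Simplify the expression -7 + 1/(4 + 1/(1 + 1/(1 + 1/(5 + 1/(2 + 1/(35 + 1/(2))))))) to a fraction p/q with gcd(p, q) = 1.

-53147/7839

a_0 = -7: -7/1
a_1 = 4: -27/4
a_2 = 1: -34/5
a_3 = 1: -61/9
a_4 = 5: -339/50
a_5 = 2: -739/109
a_6 = 35: -26204/3865
a_7 = 2: -53147/7839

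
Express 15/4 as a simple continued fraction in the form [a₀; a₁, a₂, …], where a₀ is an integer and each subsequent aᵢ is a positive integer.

[3; 1, 3]

⌊15/4⌋ = 3, remainder 3
⌊4/3⌋ = 1, remainder 1
⌊3/1⌋ = 3, remainder 0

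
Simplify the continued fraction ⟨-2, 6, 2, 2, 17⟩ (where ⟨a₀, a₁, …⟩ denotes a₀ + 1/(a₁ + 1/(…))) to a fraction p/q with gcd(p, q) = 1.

-1027/557

Start with 17.
2 + 1/(17/1) = 2 + 1/17 = 35/17
2 + 1/(35/17) = 2 + 17/35 = 87/35
6 + 1/(87/35) = 6 + 35/87 = 557/87
-2 + 1/(557/87) = -2 + 87/557 = -1027/557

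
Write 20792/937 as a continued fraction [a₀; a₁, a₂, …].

20792 ÷ 937 → quotient 22, remainder 178
937 ÷ 178 → quotient 5, remainder 47
178 ÷ 47 → quotient 3, remainder 37
47 ÷ 37 → quotient 1, remainder 10
37 ÷ 10 → quotient 3, remainder 7
10 ÷ 7 → quotient 1, remainder 3
7 ÷ 3 → quotient 2, remainder 1
3 ÷ 1 → quotient 3, remainder 0

[22; 5, 3, 1, 3, 1, 2, 3]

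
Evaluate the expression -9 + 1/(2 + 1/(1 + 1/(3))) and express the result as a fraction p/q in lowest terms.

-95/11

Starting at the tail and folding back:
Start with 3.
1 + 1/(3/1) = 1 + 1/3 = 4/3
2 + 1/(4/3) = 2 + 3/4 = 11/4
-9 + 1/(11/4) = -9 + 4/11 = -95/11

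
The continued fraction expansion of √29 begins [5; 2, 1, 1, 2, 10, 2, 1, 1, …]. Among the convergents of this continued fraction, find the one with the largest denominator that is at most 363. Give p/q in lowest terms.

1524/283

a_0 = 5: 5/1  (≤ bound)
a_1 = 2: 11/2  (≤ bound)
a_2 = 1: 16/3  (≤ bound)
a_3 = 1: 27/5  (≤ bound)
a_4 = 2: 70/13  (≤ bound)
a_5 = 10: 727/135  (≤ bound)
a_6 = 2: 1524/283  (≤ bound)
a_7 = 1: 2251/418  (> 363, stop)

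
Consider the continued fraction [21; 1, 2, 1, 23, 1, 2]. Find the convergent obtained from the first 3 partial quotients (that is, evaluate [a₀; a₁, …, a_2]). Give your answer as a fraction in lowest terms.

65/3

Start with 2.
1 + 1/(2/1) = 1 + 1/2 = 3/2
21 + 1/(3/2) = 21 + 2/3 = 65/3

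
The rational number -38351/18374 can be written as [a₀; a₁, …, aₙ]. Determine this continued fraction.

[-3; 1, 10, 2, 6, 8, 15]

Run the Euclidean algorithm, recording each quotient:
-38351 ÷ 18374 → quotient -3, remainder 16771
18374 ÷ 16771 → quotient 1, remainder 1603
16771 ÷ 1603 → quotient 10, remainder 741
1603 ÷ 741 → quotient 2, remainder 121
741 ÷ 121 → quotient 6, remainder 15
121 ÷ 15 → quotient 8, remainder 1
15 ÷ 1 → quotient 15, remainder 0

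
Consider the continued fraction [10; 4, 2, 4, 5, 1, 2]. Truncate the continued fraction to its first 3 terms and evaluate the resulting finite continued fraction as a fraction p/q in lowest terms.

92/9

Starting at the tail and folding back:
Start with 2.
4 + 1/(2/1) = 4 + 1/2 = 9/2
10 + 1/(9/2) = 10 + 2/9 = 92/9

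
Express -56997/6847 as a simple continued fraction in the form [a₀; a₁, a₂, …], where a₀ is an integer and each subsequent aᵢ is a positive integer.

Apply division with remainder until the remainder is 0:
-56997 = -9·6847 + 4626, so a_0 = -9
6847 = 1·4626 + 2221, so a_1 = 1
4626 = 2·2221 + 184, so a_2 = 2
2221 = 12·184 + 13, so a_3 = 12
184 = 14·13 + 2, so a_4 = 14
13 = 6·2 + 1, so a_5 = 6
2 = 2·1 + 0, so a_6 = 2

[-9; 1, 2, 12, 14, 6, 2]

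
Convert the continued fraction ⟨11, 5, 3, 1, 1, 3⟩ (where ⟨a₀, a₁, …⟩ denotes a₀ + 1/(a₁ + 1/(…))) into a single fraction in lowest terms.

Start with 3.
1 + 1/(3/1) = 1 + 1/3 = 4/3
1 + 1/(4/3) = 1 + 3/4 = 7/4
3 + 1/(7/4) = 3 + 4/7 = 25/7
5 + 1/(25/7) = 5 + 7/25 = 132/25
11 + 1/(132/25) = 11 + 25/132 = 1477/132

1477/132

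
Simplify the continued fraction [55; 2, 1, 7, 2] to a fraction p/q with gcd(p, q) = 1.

Start with 2.
7 + 1/(2/1) = 7 + 1/2 = 15/2
1 + 1/(15/2) = 1 + 2/15 = 17/15
2 + 1/(17/15) = 2 + 15/17 = 49/17
55 + 1/(49/17) = 55 + 17/49 = 2712/49

2712/49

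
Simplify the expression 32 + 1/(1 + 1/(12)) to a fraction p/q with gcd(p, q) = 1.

428/13

Start with 12.
1 + 1/(12/1) = 1 + 1/12 = 13/12
32 + 1/(13/12) = 32 + 12/13 = 428/13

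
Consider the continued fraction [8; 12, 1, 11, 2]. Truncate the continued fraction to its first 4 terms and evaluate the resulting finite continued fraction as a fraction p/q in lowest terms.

1252/155

Start with 11.
1 + 1/(11/1) = 1 + 1/11 = 12/11
12 + 1/(12/11) = 12 + 11/12 = 155/12
8 + 1/(155/12) = 8 + 12/155 = 1252/155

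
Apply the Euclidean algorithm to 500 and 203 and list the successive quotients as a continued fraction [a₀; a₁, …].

[2; 2, 6, 3, 1, 3]

⌊500/203⌋ = 2, remainder 94
⌊203/94⌋ = 2, remainder 15
⌊94/15⌋ = 6, remainder 4
⌊15/4⌋ = 3, remainder 3
⌊4/3⌋ = 1, remainder 1
⌊3/1⌋ = 3, remainder 0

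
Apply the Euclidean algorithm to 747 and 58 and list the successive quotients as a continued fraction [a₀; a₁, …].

[12; 1, 7, 3, 2]

747 ÷ 58 → quotient 12, remainder 51
58 ÷ 51 → quotient 1, remainder 7
51 ÷ 7 → quotient 7, remainder 2
7 ÷ 2 → quotient 3, remainder 1
2 ÷ 1 → quotient 2, remainder 0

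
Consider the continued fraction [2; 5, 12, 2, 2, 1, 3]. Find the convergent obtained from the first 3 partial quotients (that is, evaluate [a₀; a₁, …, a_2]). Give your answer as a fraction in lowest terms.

a_0 = 2: 2/1
a_1 = 5: 11/5
a_2 = 12: 134/61

134/61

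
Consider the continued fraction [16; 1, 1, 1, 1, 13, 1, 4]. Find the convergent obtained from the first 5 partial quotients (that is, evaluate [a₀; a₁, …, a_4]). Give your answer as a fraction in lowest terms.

Use the convergent recurrence hₖ = aₖ·hₖ₋₁ + hₖ₋₂ (and likewise for the denominators kₖ):
a_0 = 16: 16/1
a_1 = 1: 17/1
a_2 = 1: 33/2
a_3 = 1: 50/3
a_4 = 1: 83/5

83/5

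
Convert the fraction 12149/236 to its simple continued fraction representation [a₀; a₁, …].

[51; 2, 11, 3, 3]

⌊12149/236⌋ = 51, remainder 113
⌊236/113⌋ = 2, remainder 10
⌊113/10⌋ = 11, remainder 3
⌊10/3⌋ = 3, remainder 1
⌊3/1⌋ = 3, remainder 0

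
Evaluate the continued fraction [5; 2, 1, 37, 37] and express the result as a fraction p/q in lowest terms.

22327/4184

Start with 37.
37 + 1/(37/1) = 37 + 1/37 = 1370/37
1 + 1/(1370/37) = 1 + 37/1370 = 1407/1370
2 + 1/(1407/1370) = 2 + 1370/1407 = 4184/1407
5 + 1/(4184/1407) = 5 + 1407/4184 = 22327/4184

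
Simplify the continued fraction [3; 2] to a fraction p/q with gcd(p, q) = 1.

7/2

a_0 = 3: 3/1
a_1 = 2: 7/2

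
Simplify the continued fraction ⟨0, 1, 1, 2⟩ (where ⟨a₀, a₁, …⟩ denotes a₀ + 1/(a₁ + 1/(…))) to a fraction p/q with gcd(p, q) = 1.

Start with 2.
1 + 1/(2/1) = 1 + 1/2 = 3/2
1 + 1/(3/2) = 1 + 2/3 = 5/3
0 + 1/(5/3) = 0 + 3/5 = 3/5

3/5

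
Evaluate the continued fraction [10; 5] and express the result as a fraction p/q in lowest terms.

Start with 5.
10 + 1/(5/1) = 10 + 1/5 = 51/5

51/5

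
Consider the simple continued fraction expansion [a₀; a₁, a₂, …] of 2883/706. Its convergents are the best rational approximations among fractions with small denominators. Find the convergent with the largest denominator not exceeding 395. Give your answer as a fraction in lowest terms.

1417/347

List convergents until the denominator exceeds the bound:
a_0 = 4: 4/1  (≤ bound)
a_1 = 11: 45/11  (≤ bound)
a_2 = 1: 49/12  (≤ bound)
a_3 = 28: 1417/347  (≤ bound)
a_4 = 2: 2883/706  (> 395, stop)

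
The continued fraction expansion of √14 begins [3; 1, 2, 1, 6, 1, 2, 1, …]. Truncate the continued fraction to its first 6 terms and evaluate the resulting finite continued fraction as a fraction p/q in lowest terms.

116/31

Compute successive convergents:
a_0 = 3: 3/1
a_1 = 1: 4/1
a_2 = 2: 11/3
a_3 = 1: 15/4
a_4 = 6: 101/27
a_5 = 1: 116/31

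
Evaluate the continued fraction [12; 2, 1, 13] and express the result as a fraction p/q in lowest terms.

Use the convergent recurrence hₖ = aₖ·hₖ₋₁ + hₖ₋₂ (and likewise for the denominators kₖ):
a_0 = 12: 12/1
a_1 = 2: 25/2
a_2 = 1: 37/3
a_3 = 13: 506/41

506/41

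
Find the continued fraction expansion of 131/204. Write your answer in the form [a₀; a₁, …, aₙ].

⌊131/204⌋ = 0, remainder 131
⌊204/131⌋ = 1, remainder 73
⌊131/73⌋ = 1, remainder 58
⌊73/58⌋ = 1, remainder 15
⌊58/15⌋ = 3, remainder 13
⌊15/13⌋ = 1, remainder 2
⌊13/2⌋ = 6, remainder 1
⌊2/1⌋ = 2, remainder 0

[0; 1, 1, 1, 3, 1, 6, 2]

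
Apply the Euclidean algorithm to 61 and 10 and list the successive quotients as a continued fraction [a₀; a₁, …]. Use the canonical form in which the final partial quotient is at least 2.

[6; 10]

61 ÷ 10 → quotient 6, remainder 1
10 ÷ 1 → quotient 10, remainder 0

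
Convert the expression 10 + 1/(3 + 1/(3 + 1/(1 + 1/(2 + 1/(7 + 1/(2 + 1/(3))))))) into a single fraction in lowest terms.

20230/1963

a_0 = 10: 10/1
a_1 = 3: 31/3
a_2 = 3: 103/10
a_3 = 1: 134/13
a_4 = 2: 371/36
a_5 = 7: 2731/265
a_6 = 2: 5833/566
a_7 = 3: 20230/1963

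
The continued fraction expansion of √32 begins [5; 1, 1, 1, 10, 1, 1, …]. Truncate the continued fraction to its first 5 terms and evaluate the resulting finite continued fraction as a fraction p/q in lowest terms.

Build up convergents one term at a time:
a_0 = 5: 5/1
a_1 = 1: 6/1
a_2 = 1: 11/2
a_3 = 1: 17/3
a_4 = 10: 181/32

181/32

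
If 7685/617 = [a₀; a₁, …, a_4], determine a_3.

⌊7685/617⌋ = 12, remainder 281
⌊617/281⌋ = 2, remainder 55
⌊281/55⌋ = 5, remainder 6
⌊55/6⌋ = 9, remainder 1

9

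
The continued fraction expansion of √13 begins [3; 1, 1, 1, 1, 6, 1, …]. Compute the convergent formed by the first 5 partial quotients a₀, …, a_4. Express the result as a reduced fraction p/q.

18/5

Compute successive convergents:
a_0 = 3: 3/1
a_1 = 1: 4/1
a_2 = 1: 7/2
a_3 = 1: 11/3
a_4 = 1: 18/5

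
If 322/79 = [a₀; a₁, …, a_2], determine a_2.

6

322 ÷ 79 → quotient 4, remainder 6
79 ÷ 6 → quotient 13, remainder 1
6 ÷ 1 → quotient 6, remainder 0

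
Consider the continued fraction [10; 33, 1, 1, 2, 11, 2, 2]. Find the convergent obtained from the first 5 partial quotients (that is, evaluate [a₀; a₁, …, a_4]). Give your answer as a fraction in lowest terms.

a_0 = 10: 10/1
a_1 = 33: 331/33
a_2 = 1: 341/34
a_3 = 1: 672/67
a_4 = 2: 1685/168

1685/168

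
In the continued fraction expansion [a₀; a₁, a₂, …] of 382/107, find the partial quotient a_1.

1

382 ÷ 107 → quotient 3, remainder 61
107 ÷ 61 → quotient 1, remainder 46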